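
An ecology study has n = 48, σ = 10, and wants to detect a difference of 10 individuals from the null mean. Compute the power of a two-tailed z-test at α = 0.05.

SE = σ/√n = 10/√48 = 1.443. Non-centrality λ = d/SE = 10/1.443 = 6.928. Power ≈ Φ(λ - z_{α/2}) = Φ(6.928 - 1.96) = Φ(4.968) = 1.0.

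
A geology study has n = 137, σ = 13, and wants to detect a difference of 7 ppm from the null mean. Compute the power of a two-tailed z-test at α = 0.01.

SE = σ/√n = 13/√137 = 1.111. Non-centrality λ = d/SE = 7/1.111 = 6.303. Power ≈ Φ(λ - z_{α/2}) = Φ(6.303 - 2.576) = Φ(3.727) = 1.0.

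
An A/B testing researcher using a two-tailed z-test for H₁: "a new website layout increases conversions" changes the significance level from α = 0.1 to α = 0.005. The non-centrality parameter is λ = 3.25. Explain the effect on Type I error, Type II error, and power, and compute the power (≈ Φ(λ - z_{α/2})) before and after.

Decreasing α from 0.1 to 0.005:
• Type I error rate decreases (α is the Type I rate by definition).
• Critical value moves from z_{α/2} = 1.645 to 2.807, so power = Φ(λ - z_{α/2}) goes from Φ(3.25 - 1.645) = 0.946 to Φ(3.25 - 2.807) = 0.671.
• Type II error rate β = 1 - power therefore increases (0.054 → 0.329).
Appropriate when false positives are costly — here, rolling out a layout that doesn't actually help — wasted engineering effort.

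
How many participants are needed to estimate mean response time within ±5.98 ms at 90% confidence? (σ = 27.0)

n = (z*σ/E)² = (1.645×27.0/5.98)² = 55.2 → n = 56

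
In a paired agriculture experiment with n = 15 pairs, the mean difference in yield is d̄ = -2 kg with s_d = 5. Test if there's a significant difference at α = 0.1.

t = d̄/(s_d/√n) = -2/(5/√15) = -1.549. df = 14, critical t = ±1.761. Fail to reject H₀.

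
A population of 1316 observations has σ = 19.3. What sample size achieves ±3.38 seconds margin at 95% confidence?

Without FPC: n₀ = (1.96×19.3/3.38)² = 125.255. With FPC: n = n₀N/(n₀+N-1) = 114.4 → n = 115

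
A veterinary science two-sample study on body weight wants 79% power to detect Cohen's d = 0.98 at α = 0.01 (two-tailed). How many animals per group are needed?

z_{α/2} = 2.576, z_β = Φ⁻¹(0.79) = 0.806. For large effect (d = 0.98): n per group = 2(z_{α/2} + z_β)²/d² = 2(2.576 + 0.806)²/0.98² = 23.8 → 24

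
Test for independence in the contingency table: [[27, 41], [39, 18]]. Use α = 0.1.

χ² = 10.259. df = 1, critical = 2.706. Reject H₀. Variables are dependent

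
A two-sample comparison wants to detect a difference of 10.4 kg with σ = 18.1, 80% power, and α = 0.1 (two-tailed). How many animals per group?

n per group = 2(z_α/2 + z_β)²σ²/d² = 2×(1.645 + 0.84)²×18.1²/10.4² = 37.4 → n = 38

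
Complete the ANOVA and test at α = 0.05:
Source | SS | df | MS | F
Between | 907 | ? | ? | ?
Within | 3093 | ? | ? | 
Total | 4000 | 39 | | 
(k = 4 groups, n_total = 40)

df_between = 3, df_within = 36. MS_between = 302.33, MS_within = 85.92. F = 3.519, F_crit ≈ 2.866. Reject H₀.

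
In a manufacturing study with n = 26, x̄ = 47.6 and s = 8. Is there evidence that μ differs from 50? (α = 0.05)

t = (x̄ - μ₀)/(s/√n) = (47.6 - 50)/(8/√26) = -1.53. df = 25, critical t = ±2.06. Fail to reject H₀.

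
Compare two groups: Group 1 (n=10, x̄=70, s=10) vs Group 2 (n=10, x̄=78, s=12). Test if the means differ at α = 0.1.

Pooled sp = 11.05. t = -1.62, df = 18. Critical t = ±1.734. Fail to reject H₀.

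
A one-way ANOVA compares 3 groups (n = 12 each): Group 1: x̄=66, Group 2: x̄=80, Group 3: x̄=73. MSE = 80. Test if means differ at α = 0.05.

Grand mean = 73.0. SS_between = 1176.0, MS_between = 588.0. F = 7.35, F_crit ≈ 3.285. Reject H₀.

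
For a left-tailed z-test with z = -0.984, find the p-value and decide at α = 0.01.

p = P(Z < -0.984) = Φ(-0.984) ≈ 0.1626. Since p ≥ 0.01, fail to reject H₀ (not significant) at α = 0.01.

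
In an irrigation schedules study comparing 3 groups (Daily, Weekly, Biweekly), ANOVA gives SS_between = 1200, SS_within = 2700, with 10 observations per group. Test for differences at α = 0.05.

df_between = 2, df_within = 27. F = MS_between/MS_within = 600.0/100.0 = 6.0. F_crit ≈ 3.354. Reject H₀. At least one mean differs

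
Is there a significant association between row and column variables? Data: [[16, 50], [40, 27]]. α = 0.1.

χ² = 17.149. df = 1, critical = 2.706. Reject H₀. Variables are dependent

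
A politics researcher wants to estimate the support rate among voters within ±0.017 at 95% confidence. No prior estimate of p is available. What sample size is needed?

Conservative approach: use p = 0.5 (maximizes p(1-p) = 0.25). n = z²(0.25)/E² = 1.96²×0.25/0.017² = 3323.2 → n = 3324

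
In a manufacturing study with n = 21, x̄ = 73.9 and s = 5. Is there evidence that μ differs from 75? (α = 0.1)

t = (x̄ - μ₀)/(s/√n) = (73.9 - 75)/(5/√21) = -1.008. df = 20, critical t = ±1.725. Fail to reject H₀.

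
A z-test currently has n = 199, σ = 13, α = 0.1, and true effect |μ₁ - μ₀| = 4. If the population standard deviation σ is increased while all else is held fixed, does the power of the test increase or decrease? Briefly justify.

Power decreases: a larger σ inflates the standard error σ/√n, pulling the sampling distribution under H₁ back toward the critical value.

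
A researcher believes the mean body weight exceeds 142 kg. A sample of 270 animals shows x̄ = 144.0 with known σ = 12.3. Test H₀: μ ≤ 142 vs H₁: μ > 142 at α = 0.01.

z = 2.672. Critical value: 2.33. Reject H₀.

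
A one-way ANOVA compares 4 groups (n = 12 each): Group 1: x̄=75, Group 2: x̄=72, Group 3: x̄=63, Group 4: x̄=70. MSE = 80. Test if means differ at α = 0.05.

Grand mean = 70.0. SS_between = 936.0, MS_between = 312.0. F = 3.9, F_crit ≈ 2.816. Reject H₀.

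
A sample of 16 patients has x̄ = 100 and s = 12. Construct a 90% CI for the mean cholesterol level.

CI = x̄ ± t*(s/√n) = 100 ± 1.753(12/√16) = (94.74, 105.26)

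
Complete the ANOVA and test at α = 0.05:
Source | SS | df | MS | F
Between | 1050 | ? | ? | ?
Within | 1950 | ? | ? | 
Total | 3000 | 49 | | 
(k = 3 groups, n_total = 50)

df_between = 2, df_within = 47. MS_between = 525.0, MS_within = 41.49. F = 12.654, F_crit ≈ 3.195. Reject H₀.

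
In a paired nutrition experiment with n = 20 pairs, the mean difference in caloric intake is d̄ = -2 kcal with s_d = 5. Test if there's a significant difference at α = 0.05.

t = d̄/(s_d/√n) = -2/(5/√20) = -1.789. df = 19, critical t = ±2.093. Fail to reject H₀.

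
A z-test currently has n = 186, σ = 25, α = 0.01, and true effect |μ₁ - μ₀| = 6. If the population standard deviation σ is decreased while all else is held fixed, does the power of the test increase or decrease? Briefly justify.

Power increases: a smaller σ shrinks the standard error σ/√n, moving the sampling distribution under H₁ further from the critical value.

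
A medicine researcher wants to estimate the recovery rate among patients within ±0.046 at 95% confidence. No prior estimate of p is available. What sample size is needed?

Conservative approach: use p = 0.5 (maximizes p(1-p) = 0.25). n = z²(0.25)/E² = 1.96²×0.25/0.046² = 453.9 → n = 454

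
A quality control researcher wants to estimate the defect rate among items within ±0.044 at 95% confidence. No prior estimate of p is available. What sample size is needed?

Conservative approach: use p = 0.5 (maximizes p(1-p) = 0.25). n = z²(0.25)/E² = 1.96²×0.25/0.044² = 496.1 → n = 497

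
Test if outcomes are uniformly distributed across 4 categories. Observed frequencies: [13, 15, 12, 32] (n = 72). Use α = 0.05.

Expected = 18 each. χ² = Σ(O-E)²/E = 14.778. df = 3, critical value = 7.815. Reject H₀.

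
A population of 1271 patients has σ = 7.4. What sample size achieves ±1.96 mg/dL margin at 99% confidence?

Without FPC: n₀ = (2.576×7.4/1.96)² = 94.59. With FPC: n = n₀N/(n₀+N-1) = 88.1 → n = 89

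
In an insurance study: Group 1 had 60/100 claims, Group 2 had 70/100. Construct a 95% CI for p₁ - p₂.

p̂₁ = 0.6, p̂₂ = 0.7. Difference = -0.1. CI = (-0.231, 0.031)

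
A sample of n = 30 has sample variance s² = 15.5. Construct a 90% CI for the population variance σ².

df = 29. χ²_{0.05} = 42.557, χ²_{0.95} = 17.708. CI for σ² = ((n-1)s²/χ²_{α/2}, (n-1)s²/χ²_{1-α/2}) = (29·15.5/42.557, 29·15.5/17.708) = (10.56, 25.38)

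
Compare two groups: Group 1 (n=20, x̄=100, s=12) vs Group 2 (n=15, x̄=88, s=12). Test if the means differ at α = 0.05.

Pooled sp = 12.0. t = 2.928, df = 33. Critical t = ±2.035. Reject H₀.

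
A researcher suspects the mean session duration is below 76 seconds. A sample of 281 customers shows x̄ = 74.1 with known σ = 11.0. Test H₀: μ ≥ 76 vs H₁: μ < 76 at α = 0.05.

z = -2.895. Critical value: -1.645. Reject H₀.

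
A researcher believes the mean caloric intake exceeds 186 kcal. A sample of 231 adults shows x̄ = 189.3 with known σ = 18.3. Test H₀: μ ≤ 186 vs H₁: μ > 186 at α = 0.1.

z = 2.741. Critical value: 1.28. Reject H₀.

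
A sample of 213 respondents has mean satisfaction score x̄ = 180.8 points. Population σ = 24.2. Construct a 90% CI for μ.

CI = x̄ ± z*(σ/√n) = 180.8 ± 1.645(24.2/√213) = 180.8 ± 2.73 = (178.07, 183.53)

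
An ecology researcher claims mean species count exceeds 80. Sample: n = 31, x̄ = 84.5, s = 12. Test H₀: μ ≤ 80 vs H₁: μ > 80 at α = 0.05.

t = (84.5 - 80)/(12/√31) = 2.088, df = 30. Critical t = 1.697. Reject H₀.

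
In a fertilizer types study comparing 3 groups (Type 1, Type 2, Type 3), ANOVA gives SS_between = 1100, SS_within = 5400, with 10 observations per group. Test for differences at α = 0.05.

df_between = 2, df_within = 27. F = MS_between/MS_within = 550.0/200.0 = 2.75. F_crit ≈ 3.354. Fail to reject H₀.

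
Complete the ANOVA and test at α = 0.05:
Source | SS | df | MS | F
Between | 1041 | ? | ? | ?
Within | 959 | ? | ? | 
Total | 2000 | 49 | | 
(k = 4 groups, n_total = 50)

df_between = 3, df_within = 46. MS_between = 347.0, MS_within = 20.85. F = 16.644, F_crit ≈ 2.807. Reject H₀.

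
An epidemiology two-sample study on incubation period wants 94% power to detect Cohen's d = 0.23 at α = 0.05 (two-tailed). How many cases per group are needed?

z_{α/2} = 1.96, z_β = Φ⁻¹(0.94) = 1.555. For small effect (d = 0.23): n per group = 2(z_{α/2} + z_β)²/d² = 2(1.96 + 1.555)²/0.23² = 467.1 → 468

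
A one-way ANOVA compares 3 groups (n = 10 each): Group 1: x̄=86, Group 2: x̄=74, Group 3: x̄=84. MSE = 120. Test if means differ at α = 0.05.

Grand mean = 81.33. SS_between = 826.67, MS_between = 413.33. F = 3.444, F_crit ≈ 3.354. Reject H₀.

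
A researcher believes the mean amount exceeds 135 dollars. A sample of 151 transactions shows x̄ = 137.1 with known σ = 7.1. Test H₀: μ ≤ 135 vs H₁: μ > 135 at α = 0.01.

z = 3.635. Critical value: 2.33. Reject H₀.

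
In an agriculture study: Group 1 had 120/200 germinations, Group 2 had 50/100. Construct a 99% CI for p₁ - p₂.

p̂₁ = 0.6, p̂₂ = 0.5. Difference = 0.1. CI = (-0.057, 0.257)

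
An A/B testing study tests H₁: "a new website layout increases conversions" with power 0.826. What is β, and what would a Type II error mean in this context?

β = 1 - power = 1 - 0.826 = 0.174. A Type II error is failing to reject H₀ when H₀ is false (false negative) — here, failing to conclude that a new website layout increases conversions when in fact it is true. Consequence: discarding a layout that would have improved conversions — lost revenue.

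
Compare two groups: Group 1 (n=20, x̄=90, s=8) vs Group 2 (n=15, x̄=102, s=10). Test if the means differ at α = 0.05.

Pooled sp = 8.9. t = -3.946, df = 33. Critical t = ±2.035. Reject H₀.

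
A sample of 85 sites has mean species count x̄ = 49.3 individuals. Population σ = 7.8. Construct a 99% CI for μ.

CI = x̄ ± z*(σ/√n) = 49.3 ± 2.576(7.8/√85) = 49.3 ± 2.18 = (47.12, 51.48)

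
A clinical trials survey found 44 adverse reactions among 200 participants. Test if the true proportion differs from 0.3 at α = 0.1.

p̂ = 0.22, p₀ = 0.3. z = (p̂ - p₀)/√(p₀(1-p₀)/n) = -2.469. Critical: ±1.645. Reject H₀.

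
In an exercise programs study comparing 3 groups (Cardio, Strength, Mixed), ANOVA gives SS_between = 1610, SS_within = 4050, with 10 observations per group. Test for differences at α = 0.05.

df_between = 2, df_within = 27. F = MS_between/MS_within = 805.0/150.0 = 5.367. F_crit ≈ 3.354. Reject H₀. At least one mean differs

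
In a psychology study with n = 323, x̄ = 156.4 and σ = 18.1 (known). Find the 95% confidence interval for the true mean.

CI = x̄ ± z*(σ/√n) = 156.4 ± 1.96(18.1/√323) = 156.4 ± 1.97 = (154.43, 158.37)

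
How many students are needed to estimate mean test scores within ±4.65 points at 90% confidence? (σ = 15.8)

n = (z*σ/E)² = (1.645×15.8/4.65)² = 31.2 → n = 32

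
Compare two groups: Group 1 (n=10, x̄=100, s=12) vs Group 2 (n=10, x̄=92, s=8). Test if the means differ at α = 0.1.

Pooled sp = 10.2. t = 1.754, df = 18. Critical t = ±1.734. Reject H₀.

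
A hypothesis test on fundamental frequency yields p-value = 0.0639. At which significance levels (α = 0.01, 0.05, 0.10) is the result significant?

p = 0.0639. Significant at: α = 0.1.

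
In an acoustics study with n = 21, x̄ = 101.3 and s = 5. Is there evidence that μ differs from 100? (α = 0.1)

t = (x̄ - μ₀)/(s/√n) = (101.3 - 100)/(5/√21) = 1.191. df = 20, critical t = ±1.725. Fail to reject H₀.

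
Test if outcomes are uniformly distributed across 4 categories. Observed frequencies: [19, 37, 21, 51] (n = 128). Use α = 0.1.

Expected = 32 each. χ² = Σ(O-E)²/E = 21.125. df = 3, critical value = 6.251. Reject H₀.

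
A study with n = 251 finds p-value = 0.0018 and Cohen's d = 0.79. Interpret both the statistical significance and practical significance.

Statistically significant (p = 0.0018 < 0.05). Cohen's d = 0.79 indicates a medium effect size. Both statistical and practical significance should be considered.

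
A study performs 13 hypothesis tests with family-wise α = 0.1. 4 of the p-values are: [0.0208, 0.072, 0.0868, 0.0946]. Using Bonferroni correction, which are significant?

Bonferroni α = 0.1/13 = 0.00769. None of the given p-values are significant.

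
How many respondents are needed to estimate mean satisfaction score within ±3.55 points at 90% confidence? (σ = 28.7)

n = (z*σ/E)² = (1.645×28.7/3.55)² = 176.9 → n = 177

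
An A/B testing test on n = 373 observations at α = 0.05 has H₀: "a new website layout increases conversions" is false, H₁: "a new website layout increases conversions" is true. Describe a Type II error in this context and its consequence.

Type II error: failing to reject H₀ when it is false — concluding that a new website layout increases conversions is not supported when in fact it is. Consequence: discarding a layout that would have improved conversions — lost revenue.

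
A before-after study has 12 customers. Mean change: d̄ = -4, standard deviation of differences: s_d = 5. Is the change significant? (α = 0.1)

t = d̄/(s_d/√n) = -4/(5/√12) = -2.771. df = 11, critical t = ±1.796. Reject H₀.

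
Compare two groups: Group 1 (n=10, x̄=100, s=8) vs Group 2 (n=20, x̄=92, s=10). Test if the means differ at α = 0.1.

Pooled sp = 9.4. t = 2.197, df = 28. Critical t = ±1.701. Reject H₀.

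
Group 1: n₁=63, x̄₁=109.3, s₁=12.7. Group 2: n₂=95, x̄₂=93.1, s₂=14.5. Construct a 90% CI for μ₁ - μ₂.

Difference = 16.2. SE = √(12.7²/63 + 14.5²/95) = 2.185. CI = (12.61, 19.79)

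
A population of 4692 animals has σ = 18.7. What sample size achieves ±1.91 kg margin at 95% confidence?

Without FPC: n₀ = (1.96×18.7/1.91)² = 368.238. With FPC: n = n₀N/(n₀+N-1) = 341.5 → n = 342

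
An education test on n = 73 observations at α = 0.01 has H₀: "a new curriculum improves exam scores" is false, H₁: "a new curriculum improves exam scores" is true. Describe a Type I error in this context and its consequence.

Type I error: rejecting H₀ when it is true — concluding that a new curriculum improves exam scores when in fact it is not. Consequence: adopting a curriculum that gives no real benefit — disruption for nothing.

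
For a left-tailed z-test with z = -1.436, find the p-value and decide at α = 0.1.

p = P(Z < -1.436) = Φ(-1.436) ≈ 0.0755. Since p < 0.1, reject H₀ (significant) at α = 0.1.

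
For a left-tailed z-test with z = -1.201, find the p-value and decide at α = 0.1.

p = P(Z < -1.201) = Φ(-1.201) ≈ 0.1149. Since p ≥ 0.1, fail to reject H₀ (not significant) at α = 0.1.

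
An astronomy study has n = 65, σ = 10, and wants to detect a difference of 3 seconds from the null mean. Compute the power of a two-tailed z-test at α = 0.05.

SE = σ/√n = 10/√65 = 1.24. Non-centrality λ = d/SE = 3/1.24 = 2.419. Power ≈ Φ(λ - z_{α/2}) = Φ(2.419 - 1.96) = Φ(0.459) = 0.677.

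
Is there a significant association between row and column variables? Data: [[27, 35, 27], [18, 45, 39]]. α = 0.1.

χ² = 4.367. df = 2, critical = 4.605. Fail to reject H₀. No evidence of dependence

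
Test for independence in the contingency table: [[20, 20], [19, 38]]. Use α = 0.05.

χ² = 2.716. df = 1, critical = 3.841. Fail to reject H₀. No evidence of dependence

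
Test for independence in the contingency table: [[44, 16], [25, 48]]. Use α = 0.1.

χ² = 20.154. df = 1, critical = 2.706. Reject H₀. Variables are dependent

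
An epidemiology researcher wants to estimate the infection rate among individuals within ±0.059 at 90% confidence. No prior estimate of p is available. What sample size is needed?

Conservative approach: use p = 0.5 (maximizes p(1-p) = 0.25). n = z²(0.25)/E² = 1.645²×0.25/0.059² = 194.3 → n = 195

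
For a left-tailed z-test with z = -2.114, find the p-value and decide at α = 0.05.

p = P(Z < -2.114) = Φ(-2.114) ≈ 0.0173. Since p < 0.05, reject H₀ (significant) at α = 0.05.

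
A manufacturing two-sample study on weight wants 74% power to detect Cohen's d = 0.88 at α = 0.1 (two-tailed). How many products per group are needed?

z_{α/2} = 1.645, z_β = Φ⁻¹(0.74) = 0.643. For large effect (d = 0.88): n per group = 2(z_{α/2} + z_β)²/d² = 2(1.645 + 0.643)²/0.88² = 13.5 → 14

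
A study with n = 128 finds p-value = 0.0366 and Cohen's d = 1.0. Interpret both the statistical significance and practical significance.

Statistically significant (p = 0.0366 < 0.05). Cohen's d = 1.0 indicates a large effect size. Both statistical and practical significance should be considered.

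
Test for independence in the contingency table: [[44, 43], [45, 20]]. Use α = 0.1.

χ² = 5.336. df = 1, critical = 2.706. Reject H₀. Variables are dependent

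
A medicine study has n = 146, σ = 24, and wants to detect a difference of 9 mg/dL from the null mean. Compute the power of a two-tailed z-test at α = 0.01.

SE = σ/√n = 24/√146 = 1.986. Non-centrality λ = d/SE = 9/1.986 = 4.531. Power ≈ Φ(λ - z_{α/2}) = Φ(4.531 - 2.576) = Φ(1.955) = 0.975.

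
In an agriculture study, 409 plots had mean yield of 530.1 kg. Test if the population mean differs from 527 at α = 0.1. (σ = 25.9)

z = (x̄ - μ₀)/(σ/√n) = (530.1 - 527)/(25.9/√409) = 2.421. Critical value: ±1.645. Since |2.421| > 1.645, Reject H₀.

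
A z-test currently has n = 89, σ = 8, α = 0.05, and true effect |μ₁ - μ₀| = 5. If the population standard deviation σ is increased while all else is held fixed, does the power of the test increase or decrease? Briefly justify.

Power decreases: a larger σ inflates the standard error σ/√n, pulling the sampling distribution under H₁ back toward the critical value.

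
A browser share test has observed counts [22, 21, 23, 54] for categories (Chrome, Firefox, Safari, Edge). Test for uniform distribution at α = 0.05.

Expected = 30 each. χ² = Σ(O-E)²/E = 25.667. df = 3, critical value = 7.815. Reject H₀.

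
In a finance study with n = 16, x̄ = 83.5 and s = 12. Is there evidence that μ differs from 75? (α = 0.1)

t = (x̄ - μ₀)/(s/√n) = (83.5 - 75)/(12/√16) = 2.833. df = 15, critical t = ±1.753. Reject H₀.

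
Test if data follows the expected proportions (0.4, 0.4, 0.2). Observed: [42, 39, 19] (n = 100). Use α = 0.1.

Expected: [40.0, 40.0, 20.0]. χ² = 0.175. df = 2, critical = 4.605. Fail to reject H₀.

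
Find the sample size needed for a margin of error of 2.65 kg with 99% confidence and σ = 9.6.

n = (z*σ/E)² = (2.576×9.6/2.65)² = 87.1 → n = 88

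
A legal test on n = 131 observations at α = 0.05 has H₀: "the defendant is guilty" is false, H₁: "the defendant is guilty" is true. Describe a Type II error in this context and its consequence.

Type II error: failing to reject H₀ when it is false — concluding that the defendant is guilty is not supported when in fact it is. Consequence: acquitting a guilty person.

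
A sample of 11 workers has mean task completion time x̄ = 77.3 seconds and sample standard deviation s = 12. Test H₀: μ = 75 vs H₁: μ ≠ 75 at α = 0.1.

t = (x̄ - μ₀)/(s/√n) = (77.3 - 75)/(12/√11) = 0.636. df = 10, critical t = ±1.812. Fail to reject H₀.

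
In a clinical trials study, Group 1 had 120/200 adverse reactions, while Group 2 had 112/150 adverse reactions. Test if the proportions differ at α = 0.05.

p̂₁ = 0.6, p̂₂ = 0.747, pooled p̂ = 0.663. z = -2.872. Critical: ±1.96. Reject H₀.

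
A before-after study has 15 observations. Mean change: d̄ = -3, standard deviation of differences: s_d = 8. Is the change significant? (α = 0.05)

t = d̄/(s_d/√n) = -3/(8/√15) = -1.452. df = 14, critical t = ±2.145. Fail to reject H₀.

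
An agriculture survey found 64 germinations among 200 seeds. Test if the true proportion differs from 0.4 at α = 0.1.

p̂ = 0.32, p₀ = 0.4. z = (p̂ - p₀)/√(p₀(1-p₀)/n) = -2.309. Critical: ±1.645. Reject H₀.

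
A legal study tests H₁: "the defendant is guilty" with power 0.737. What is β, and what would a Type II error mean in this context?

β = 1 - power = 1 - 0.737 = 0.263. A Type II error is failing to reject H₀ when H₀ is false (false negative) — here, failing to conclude that the defendant is guilty when in fact it is true. Consequence: acquitting a guilty person.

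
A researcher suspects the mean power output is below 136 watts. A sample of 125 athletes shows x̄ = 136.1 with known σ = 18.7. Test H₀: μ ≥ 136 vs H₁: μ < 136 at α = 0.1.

z = 0.06. Critical value: -1.28. Fail to reject H₀.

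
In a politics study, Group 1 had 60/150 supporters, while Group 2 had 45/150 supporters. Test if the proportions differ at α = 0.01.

p̂₁ = 0.4, p̂₂ = 0.3, pooled p̂ = 0.35. z = 1.816. Critical: ±2.576. Fail to reject H₀.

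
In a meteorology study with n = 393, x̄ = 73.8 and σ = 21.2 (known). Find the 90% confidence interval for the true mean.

CI = x̄ ± z*(σ/√n) = 73.8 ± 1.645(21.2/√393) = 73.8 ± 1.76 = (72.04, 75.56)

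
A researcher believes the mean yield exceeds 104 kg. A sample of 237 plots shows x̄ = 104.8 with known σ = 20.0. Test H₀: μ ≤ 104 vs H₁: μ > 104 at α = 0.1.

z = 0.616. Critical value: 1.28. Fail to reject H₀.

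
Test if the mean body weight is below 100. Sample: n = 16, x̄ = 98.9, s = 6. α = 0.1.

t = (98.9 - 100)/(6/√16) = -0.733, df = 15. Critical t = -1.341. Fail to reject H₀.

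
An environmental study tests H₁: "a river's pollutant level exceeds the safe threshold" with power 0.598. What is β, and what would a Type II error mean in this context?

β = 1 - power = 1 - 0.598 = 0.402. A Type II error is failing to reject H₀ when H₀ is false (false negative) — here, failing to conclude that a river's pollutant level exceeds the safe threshold when in fact it is true. Consequence: allowing unsafe pollution to continue.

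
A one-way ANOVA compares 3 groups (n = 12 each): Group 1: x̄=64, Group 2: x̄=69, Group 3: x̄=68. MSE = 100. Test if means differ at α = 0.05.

Grand mean = 67.0. SS_between = 168.0, MS_between = 84.0. F = 0.84, F_crit ≈ 3.285. Fail to reject H₀.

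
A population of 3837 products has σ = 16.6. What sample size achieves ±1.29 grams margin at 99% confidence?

Without FPC: n₀ = (2.576×16.6/1.29)² = 1098.825. With FPC: n = n₀N/(n₀+N-1) = 854.4 → n = 855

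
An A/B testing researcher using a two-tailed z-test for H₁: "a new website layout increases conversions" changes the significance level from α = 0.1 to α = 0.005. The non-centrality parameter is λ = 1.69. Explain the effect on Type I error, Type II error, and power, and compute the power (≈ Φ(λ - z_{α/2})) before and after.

Decreasing α from 0.1 to 0.005:
• Type I error rate decreases (α is the Type I rate by definition).
• Critical value moves from z_{α/2} = 1.645 to 2.807, so power = Φ(λ - z_{α/2}) goes from Φ(1.69 - 1.645) = 0.518 to Φ(1.69 - 2.807) = 0.132.
• Type II error rate β = 1 - power therefore increases (0.482 → 0.868).
Appropriate when false positives are costly — here, rolling out a layout that doesn't actually help — wasted engineering effort.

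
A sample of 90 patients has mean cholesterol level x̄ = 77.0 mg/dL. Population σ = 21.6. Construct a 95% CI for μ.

CI = x̄ ± z*(σ/√n) = 77.0 ± 1.96(21.6/√90) = 77.0 ± 4.46 = (72.54, 81.46)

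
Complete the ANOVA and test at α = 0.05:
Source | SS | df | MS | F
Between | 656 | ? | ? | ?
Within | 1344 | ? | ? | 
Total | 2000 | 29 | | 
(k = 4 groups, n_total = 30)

df_between = 3, df_within = 26. MS_between = 218.67, MS_within = 51.69. F = 4.23, F_crit ≈ 2.975. Reject H₀.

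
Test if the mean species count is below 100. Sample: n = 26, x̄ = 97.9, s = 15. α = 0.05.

t = (97.9 - 100)/(15/√26) = -0.714, df = 25. Critical t = -1.708. Fail to reject H₀.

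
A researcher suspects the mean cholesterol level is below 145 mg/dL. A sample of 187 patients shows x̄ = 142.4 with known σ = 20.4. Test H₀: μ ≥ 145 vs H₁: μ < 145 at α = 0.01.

z = -1.743. Critical value: -2.33. Fail to reject H₀.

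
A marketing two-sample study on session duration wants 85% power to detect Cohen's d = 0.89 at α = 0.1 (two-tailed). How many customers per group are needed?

z_{α/2} = 1.645, z_β = Φ⁻¹(0.85) = 1.036. For large effect (d = 0.89): n per group = 2(z_{α/2} + z_β)²/d² = 2(1.645 + 1.036)²/0.89² = 18.1 → 19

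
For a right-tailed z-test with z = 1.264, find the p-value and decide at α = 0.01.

p = P(Z > 1.264) = 1 - Φ(1.264) ≈ 0.1031. Since p ≥ 0.01, fail to reject H₀ (not significant) at α = 0.01.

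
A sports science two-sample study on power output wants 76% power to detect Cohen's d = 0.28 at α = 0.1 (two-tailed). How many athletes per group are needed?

z_{α/2} = 1.645, z_β = Φ⁻¹(0.76) = 0.706. For small effect (d = 0.28): n per group = 2(z_{α/2} + z_β)²/d² = 2(1.645 + 0.706)²/0.28² = 141.00003 → 142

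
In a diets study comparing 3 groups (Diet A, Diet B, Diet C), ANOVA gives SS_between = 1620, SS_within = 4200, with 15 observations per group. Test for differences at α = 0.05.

df_between = 2, df_within = 42. F = MS_between/MS_within = 810.0/100.0 = 8.1. F_crit ≈ 3.22. Reject H₀. At least one mean differs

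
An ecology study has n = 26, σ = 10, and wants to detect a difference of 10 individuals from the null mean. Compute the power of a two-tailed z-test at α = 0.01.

SE = σ/√n = 10/√26 = 1.961. Non-centrality λ = d/SE = 10/1.961 = 5.099. Power ≈ Φ(λ - z_{α/2}) = Φ(5.099 - 2.576) = Φ(2.523) = 0.994.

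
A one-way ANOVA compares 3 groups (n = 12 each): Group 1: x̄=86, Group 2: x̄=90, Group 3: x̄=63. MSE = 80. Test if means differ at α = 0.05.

Grand mean = 79.67. SS_between = 5096.0, MS_between = 2548.0. F = 31.85, F_crit ≈ 3.285. Reject H₀.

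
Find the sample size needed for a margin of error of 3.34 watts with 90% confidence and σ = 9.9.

n = (z*σ/E)² = (1.645×9.9/3.34)² = 23.8 → n = 24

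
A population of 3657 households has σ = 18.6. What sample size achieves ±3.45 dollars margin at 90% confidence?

Without FPC: n₀ = (1.645×18.6/3.45)² = 78.654. With FPC: n = n₀N/(n₀+N-1) = 77.02 → n = 78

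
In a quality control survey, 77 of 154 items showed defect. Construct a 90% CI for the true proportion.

p̂ = 0.5. CI = p̂ ± z*√(p̂(1-p̂)/n) = (0.434, 0.566)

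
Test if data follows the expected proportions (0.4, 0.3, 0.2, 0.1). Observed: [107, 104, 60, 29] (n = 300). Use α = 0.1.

Expected: [120.0, 90.0, 60.0, 30.0]. χ² = 3.619. df = 3, critical = 6.251. Fail to reject H₀.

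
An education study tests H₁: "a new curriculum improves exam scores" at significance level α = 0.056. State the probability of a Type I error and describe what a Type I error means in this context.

P(Type I error) = α = 0.056. A Type I error is rejecting H₀ when H₀ is actually true (false positive) — here, concluding that a new curriculum improves exam scores when in fact this is not the case. Consequence: adopting a curriculum that gives no real benefit — disruption for nothing.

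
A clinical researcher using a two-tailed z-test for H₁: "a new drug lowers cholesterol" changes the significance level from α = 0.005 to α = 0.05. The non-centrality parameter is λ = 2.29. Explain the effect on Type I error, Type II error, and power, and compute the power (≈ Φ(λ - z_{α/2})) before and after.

Increasing α from 0.005 to 0.05:
• Type I error rate increases (α is the Type I rate by definition).
• Critical value moves from z_{α/2} = 2.807 to 1.96, so power = Φ(λ - z_{α/2}) goes from Φ(2.29 - 2.807) = 0.303 to Φ(2.29 - 1.96) = 0.629.
• Type II error rate β = 1 - power therefore decreases (0.697 → 0.371).
Appropriate when false negatives are costly — here, shelving an effective drug — patients miss out on a treatment that would have helped.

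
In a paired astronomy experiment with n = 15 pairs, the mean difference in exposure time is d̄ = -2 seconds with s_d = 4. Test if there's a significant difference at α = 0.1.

t = d̄/(s_d/√n) = -2/(4/√15) = -1.936. df = 14, critical t = ±1.761. Reject H₀.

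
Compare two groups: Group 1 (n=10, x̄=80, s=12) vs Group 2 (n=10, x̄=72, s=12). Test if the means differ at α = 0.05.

Pooled sp = 12.0. t = 1.491, df = 18. Critical t = ±2.101. Fail to reject H₀.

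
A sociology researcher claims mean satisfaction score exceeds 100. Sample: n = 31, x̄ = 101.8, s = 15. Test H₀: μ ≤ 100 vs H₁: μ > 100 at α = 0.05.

t = (101.8 - 100)/(15/√31) = 0.668, df = 30. Critical t = 1.697. Fail to reject H₀.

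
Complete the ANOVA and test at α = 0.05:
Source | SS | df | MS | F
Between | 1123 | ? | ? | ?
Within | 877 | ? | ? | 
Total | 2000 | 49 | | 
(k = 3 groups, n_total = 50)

df_between = 2, df_within = 47. MS_between = 561.5, MS_within = 18.66. F = 30.092, F_crit ≈ 3.195. Reject H₀.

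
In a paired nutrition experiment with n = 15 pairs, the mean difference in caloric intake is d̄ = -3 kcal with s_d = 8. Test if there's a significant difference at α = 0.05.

t = d̄/(s_d/√n) = -3/(8/√15) = -1.452. df = 14, critical t = ±2.145. Fail to reject H₀.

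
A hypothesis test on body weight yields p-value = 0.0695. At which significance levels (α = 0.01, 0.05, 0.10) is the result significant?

p = 0.0695. Significant at: α = 0.1.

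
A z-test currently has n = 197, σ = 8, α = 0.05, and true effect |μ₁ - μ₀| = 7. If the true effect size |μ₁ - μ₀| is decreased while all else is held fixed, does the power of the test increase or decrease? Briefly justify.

Power decreases: a smaller true effect decreases the non-centrality λ = |μ₁ - μ₀|/(σ/√n).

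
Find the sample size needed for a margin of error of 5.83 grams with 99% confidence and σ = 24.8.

n = (z*σ/E)² = (2.576×24.8/5.83)² = 120.1 → n = 121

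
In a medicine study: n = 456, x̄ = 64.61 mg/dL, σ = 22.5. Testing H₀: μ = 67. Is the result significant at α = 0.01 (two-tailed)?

z = (64.61 - 67)/(22.5/√456) = -2.268. Since |z| ≤ 2.576, not significant at α = 0.01.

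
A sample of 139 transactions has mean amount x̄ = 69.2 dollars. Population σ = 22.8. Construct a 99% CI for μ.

CI = x̄ ± z*(σ/√n) = 69.2 ± 2.576(22.8/√139) = 69.2 ± 4.98 = (64.22, 74.18)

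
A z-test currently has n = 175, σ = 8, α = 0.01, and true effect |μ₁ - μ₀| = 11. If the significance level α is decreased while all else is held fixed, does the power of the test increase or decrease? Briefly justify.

Power decreases: a smaller α raises the critical value, so less of the H₁ sampling distribution falls in the rejection region.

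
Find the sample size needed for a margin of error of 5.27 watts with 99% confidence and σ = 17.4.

n = (z*σ/E)² = (2.576×17.4/5.27)² = 72.3 → n = 73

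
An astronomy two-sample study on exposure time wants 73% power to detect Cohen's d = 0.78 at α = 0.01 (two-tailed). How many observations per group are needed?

z_{α/2} = 2.576, z_β = Φ⁻¹(0.73) = 0.613. For medium effect (d = 0.78): n per group = 2(z_{α/2} + z_β)²/d² = 2(2.576 + 0.613)²/0.78² = 33.4 → 34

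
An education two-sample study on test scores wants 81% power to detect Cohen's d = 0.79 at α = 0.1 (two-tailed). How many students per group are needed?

z_{α/2} = 1.645, z_β = Φ⁻¹(0.81) = 0.878. For medium effect (d = 0.79): n per group = 2(z_{α/2} + z_β)²/d² = 2(1.645 + 0.878)²/0.79² = 20.4 → 21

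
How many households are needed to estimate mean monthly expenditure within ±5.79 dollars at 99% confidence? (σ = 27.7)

n = (z*σ/E)² = (2.576×27.7/5.79)² = 151.9 → n = 152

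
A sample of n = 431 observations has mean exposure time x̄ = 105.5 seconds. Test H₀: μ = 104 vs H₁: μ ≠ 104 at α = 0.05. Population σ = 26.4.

z = (x̄ - μ₀)/(σ/√n) = (105.5 - 104)/(26.4/√431) = 1.18. Critical value: ±1.96. Since |1.18| ≤ 1.96, Fail to reject H₀.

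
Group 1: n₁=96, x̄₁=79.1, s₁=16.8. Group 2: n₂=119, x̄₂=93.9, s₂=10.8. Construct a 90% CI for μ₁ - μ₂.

Difference = -14.8. SE = √(16.8²/96 + 10.8²/119) = 1.98. CI = (-18.06, -11.54)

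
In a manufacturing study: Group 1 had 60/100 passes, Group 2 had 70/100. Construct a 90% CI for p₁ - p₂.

p̂₁ = 0.6, p̂₂ = 0.7. Difference = -0.1. CI = (-0.21, 0.01)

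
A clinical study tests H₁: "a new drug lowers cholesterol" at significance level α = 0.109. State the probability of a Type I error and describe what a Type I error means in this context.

P(Type I error) = α = 0.109. A Type I error is rejecting H₀ when H₀ is actually true (false positive) — here, concluding that a new drug lowers cholesterol when in fact this is not the case. Consequence: approving an ineffective drug — patients take a useless medication and may skip effective alternatives.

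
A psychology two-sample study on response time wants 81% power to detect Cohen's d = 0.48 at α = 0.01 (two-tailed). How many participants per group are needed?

z_{α/2} = 2.576, z_β = Φ⁻¹(0.81) = 0.878. For small effect (d = 0.48): n per group = 2(z_{α/2} + z_β)²/d² = 2(2.576 + 0.878)²/0.48² = 103.6 → 104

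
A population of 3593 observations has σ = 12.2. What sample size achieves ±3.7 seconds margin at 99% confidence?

Without FPC: n₀ = (2.576×12.2/3.7)² = 72.145. With FPC: n = n₀N/(n₀+N-1) = 70.7 → n = 71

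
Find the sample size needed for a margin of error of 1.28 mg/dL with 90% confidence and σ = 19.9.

n = (z*σ/E)² = (1.645×19.9/1.28)² = 654.1 → n = 655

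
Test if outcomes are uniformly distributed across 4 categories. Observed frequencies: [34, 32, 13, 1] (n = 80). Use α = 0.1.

Expected = 20 each. χ² = Σ(O-E)²/E = 37.5. df = 3, critical value = 6.251. Reject H₀.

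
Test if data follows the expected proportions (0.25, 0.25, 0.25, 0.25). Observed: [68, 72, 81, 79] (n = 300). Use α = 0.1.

Expected: [75.0, 75.0, 75.0, 75.0]. χ² = 1.467. df = 3, critical = 6.251. Fail to reject H₀.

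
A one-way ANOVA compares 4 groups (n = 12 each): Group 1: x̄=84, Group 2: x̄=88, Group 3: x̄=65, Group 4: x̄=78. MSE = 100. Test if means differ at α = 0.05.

Grand mean = 78.75. SS_between = 3633.0, MS_between = 1211.0. F = 12.11, F_crit ≈ 2.816. Reject H₀.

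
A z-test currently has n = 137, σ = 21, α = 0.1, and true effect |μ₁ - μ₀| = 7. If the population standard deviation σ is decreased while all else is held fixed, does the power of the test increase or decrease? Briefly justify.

Power increases: a smaller σ shrinks the standard error σ/√n, moving the sampling distribution under H₁ further from the critical value.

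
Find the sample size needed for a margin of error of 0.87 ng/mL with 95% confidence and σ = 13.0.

n = (z*σ/E)² = (1.96×13.0/0.87)² = 857.7 → n = 858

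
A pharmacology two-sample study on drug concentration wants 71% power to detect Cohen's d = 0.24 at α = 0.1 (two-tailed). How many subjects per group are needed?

z_{α/2} = 1.645, z_β = Φ⁻¹(0.71) = 0.553. For small effect (d = 0.24): n per group = 2(z_{α/2} + z_β)²/d² = 2(1.645 + 0.553)²/0.24² = 167.8 → 168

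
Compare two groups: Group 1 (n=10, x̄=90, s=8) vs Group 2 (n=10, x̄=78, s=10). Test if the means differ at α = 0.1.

Pooled sp = 9.06. t = 2.963, df = 18. Critical t = ±1.734. Reject H₀.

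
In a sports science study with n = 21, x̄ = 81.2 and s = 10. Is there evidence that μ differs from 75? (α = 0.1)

t = (x̄ - μ₀)/(s/√n) = (81.2 - 75)/(10/√21) = 2.841. df = 20, critical t = ±1.725. Reject H₀.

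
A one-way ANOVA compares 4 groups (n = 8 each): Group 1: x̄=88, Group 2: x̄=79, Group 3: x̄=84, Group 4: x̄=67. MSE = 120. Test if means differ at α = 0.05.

Grand mean = 79.5. SS_between = 1992.0, MS_between = 664.0. F = 5.533, F_crit ≈ 2.947. Reject H₀.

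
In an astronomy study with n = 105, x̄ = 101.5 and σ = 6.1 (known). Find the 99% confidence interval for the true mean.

CI = x̄ ± z*(σ/√n) = 101.5 ± 2.576(6.1/√105) = 101.5 ± 1.53 = (99.97, 103.03)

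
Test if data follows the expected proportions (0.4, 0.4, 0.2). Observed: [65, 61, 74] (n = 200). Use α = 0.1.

Expected: [80.0, 80.0, 40.0]. χ² = 36.225. df = 2, critical = 4.605. Reject H₀.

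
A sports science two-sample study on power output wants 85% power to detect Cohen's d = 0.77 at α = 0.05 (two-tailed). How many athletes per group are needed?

z_{α/2} = 1.96, z_β = Φ⁻¹(0.85) = 1.036. For medium effect (d = 0.77): n per group = 2(z_{α/2} + z_β)²/d² = 2(1.96 + 1.036)²/0.77² = 30.3 → 31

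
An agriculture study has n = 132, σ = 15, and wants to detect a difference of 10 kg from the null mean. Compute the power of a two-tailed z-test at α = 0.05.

SE = σ/√n = 15/√132 = 1.306. Non-centrality λ = d/SE = 10/1.306 = 7.659. Power ≈ Φ(λ - z_{α/2}) = Φ(7.659 - 1.96) = Φ(5.699) = 1.0.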